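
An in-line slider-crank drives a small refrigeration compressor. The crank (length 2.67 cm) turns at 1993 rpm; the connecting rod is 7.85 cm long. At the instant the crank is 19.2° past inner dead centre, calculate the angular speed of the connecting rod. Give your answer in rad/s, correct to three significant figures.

67.5

ω = 208.7 rad/s (converted from 1993 rpm).
The rod makes angle φ with the slider axis where L sinφ = r sinθ; differentiating, L cosφ·φ̇ = r ω cosθ.
L cosφ = √(L² − r² sin²θ) = 0.078007 m.
|ω_rod| = r ω |cosθ| / √(L² − r² sin²θ) = 0.0267·208.7·0.94438/0.078007 = 67.462 rad/s.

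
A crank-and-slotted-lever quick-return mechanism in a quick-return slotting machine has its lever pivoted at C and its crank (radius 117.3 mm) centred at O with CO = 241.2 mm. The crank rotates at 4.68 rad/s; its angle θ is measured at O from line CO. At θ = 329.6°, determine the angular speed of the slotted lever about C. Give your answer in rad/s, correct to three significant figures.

ω = 4.68 rad/s
Crank pin A relative to C: A = (d + r cosθ, r sinθ); lever angle φ = atan2(r sinθ, d + r cosθ).
Differentiating tanφ: φ̇ = rω(d cosθ + r)/(d² + r² + 2dr cosθ).
d² + r² + 2dr cosθ = |CA|² = 0.120743 m²;  d cosθ + r = +0.32534 m.
|ω_lever| = |0.1173·4.68·+0.32534| / 0.120743 = 1.4792 rad/s.

1.48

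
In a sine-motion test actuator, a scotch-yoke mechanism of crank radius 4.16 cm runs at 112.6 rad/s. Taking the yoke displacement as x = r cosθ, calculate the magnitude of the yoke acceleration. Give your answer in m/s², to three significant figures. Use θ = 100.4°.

95.2

ω = 112.6 rad/s
x = r cosθ ⇒ ẍ = −rω² cosθ (ω constant).
|a| = rω²|cosθ| = 0.0416·(112.6)²·|cos 100.4°| = 95.212 m/s².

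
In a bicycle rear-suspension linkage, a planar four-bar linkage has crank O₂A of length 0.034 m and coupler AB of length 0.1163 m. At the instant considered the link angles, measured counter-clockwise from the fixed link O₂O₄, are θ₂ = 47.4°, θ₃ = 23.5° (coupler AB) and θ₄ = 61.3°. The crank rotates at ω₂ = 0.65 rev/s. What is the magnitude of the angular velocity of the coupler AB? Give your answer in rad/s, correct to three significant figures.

0.468

ω₂ = 4.084 rad/s (from 0.65 rev/s).
Differentiating the loop-closure r₂e^{iθ₂}+r₃e^{iθ₃}=r₁+r₄e^{iθ₄} gives r₂ω₂e^{iθ₂}+r₃ω₃e^{iθ₃}=r₄ω₄e^{iθ₄}.
Eliminating the other unknown: ω₃ = r₂ω₂ sin(θ₄−θ₂) / [r₃ sin(θ₃−θ₄)].
Numerator sine = +0.24023; denominator sine = -0.61291.
Result = 0.034·4.084·(+0.24023) / (0.1163·(-0.61291)) = -0.46797 rad/s; magnitude 0.46797 rad/s.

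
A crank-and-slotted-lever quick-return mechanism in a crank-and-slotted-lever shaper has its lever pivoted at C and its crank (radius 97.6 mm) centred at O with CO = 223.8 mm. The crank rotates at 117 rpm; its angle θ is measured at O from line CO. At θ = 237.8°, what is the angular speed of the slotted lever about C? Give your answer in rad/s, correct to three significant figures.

ω = 12.25 rad/s (from 117 rpm).
Crank pin A relative to C: A = (d + r cosθ, r sinθ); lever angle φ = atan2(r sinθ, d + r cosθ).
Differentiating tanφ: φ̇ = rω(d cosθ + r)/(d² + r² + 2dr cosθ).
d² + r² + 2dr cosθ = |CA|² = 0.0363331 m²;  d cosθ + r = -0.021658 m.
|ω_lever| = |0.0976·12.25·-0.021658| / 0.0363331 = 0.71281 rad/s.

0.713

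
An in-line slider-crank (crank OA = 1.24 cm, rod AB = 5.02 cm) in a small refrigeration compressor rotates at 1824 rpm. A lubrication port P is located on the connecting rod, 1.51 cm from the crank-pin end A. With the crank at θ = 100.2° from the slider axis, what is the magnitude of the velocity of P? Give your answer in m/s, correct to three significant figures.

2.32

ω = 191 rad/s.  Crank-pin speed |V_A| = rω = 2.3685 m/s, perpendicular to OA.
Rod angle: sinφ = −(r/L) sinθ ⇒ φ = -14.070°; ω_rod = −rω cosθ/√(L²−r²sin²θ) = +8.6135 rad/s.
V_P = V_A + ω_rod × AP, with AP = 0.0151 m along the rod.
Components: V_Px = −rω sinθ − a·ω_rod·sinφ = -2.2995 m/s;  V_Py = rω cosθ + a·ω_rod·cosφ = -0.29326 m/s.
|V_P| = √(V_Px² + V_Py²) = 2.3181 m/s.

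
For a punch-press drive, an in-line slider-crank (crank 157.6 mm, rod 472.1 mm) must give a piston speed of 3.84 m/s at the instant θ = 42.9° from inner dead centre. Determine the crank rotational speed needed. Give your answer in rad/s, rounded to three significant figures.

For an in-line slider-crank, |v_piston| = rω|sinθ|·[1 + r cosθ/√(L² − r² sin²θ)].
With r = 0.1576 m, L = 0.4721 m, θ = 42.9°: the bracketed kinematic factor |dx/dθ| = 0.13422 m.
ω = v/|dx/dθ| = 3.84/0.13422 = 28.609 rad/s.

28.6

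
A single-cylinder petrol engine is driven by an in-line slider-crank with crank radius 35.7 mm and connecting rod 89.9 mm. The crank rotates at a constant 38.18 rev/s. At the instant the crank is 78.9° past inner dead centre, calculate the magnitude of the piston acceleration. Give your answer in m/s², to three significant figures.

ω = 2π·38.2 = 239.9 rad/s
x(θ) = r cosθ + √(L² − r² sin²θ); with ω constant, a = ω²·d²x/dθ².
d²x/dθ² = −r cosθ − r²(cos2θ)/√u − r⁴ sin²2θ/(4u^{3/2}),  u = L² − r² sin²θ = 0.00685476 m².
Substituting r = 0.0357 m, L = 0.0899 m, θ = 78.9°: d²x/dθ² = +0.0072773 m.
a = ω²·d²x/dθ² = (239.9)²·(+0.0072773) = +418.8 m/s²;  |a| = 418.8 m/s².

419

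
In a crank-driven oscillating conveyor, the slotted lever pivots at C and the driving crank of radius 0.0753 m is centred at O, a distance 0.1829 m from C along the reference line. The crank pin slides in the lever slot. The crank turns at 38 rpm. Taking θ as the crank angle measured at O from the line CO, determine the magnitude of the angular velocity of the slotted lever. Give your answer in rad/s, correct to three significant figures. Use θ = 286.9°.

0.817

ω = 3.979 rad/s (from 38 rpm).
Crank pin A relative to C: A = (d + r cosθ, r sinθ); lever angle φ = atan2(r sinθ, d + r cosθ).
Differentiating tanφ: φ̇ = rω(d cosθ + r)/(d² + r² + 2dr cosθ).
d² + r² + 2dr cosθ = |CA|² = 0.0471298 m²;  d cosθ + r = +0.12847 m.
|ω_lever| = |0.0753·3.979·+0.12847| / 0.0471298 = 0.81679 rad/s.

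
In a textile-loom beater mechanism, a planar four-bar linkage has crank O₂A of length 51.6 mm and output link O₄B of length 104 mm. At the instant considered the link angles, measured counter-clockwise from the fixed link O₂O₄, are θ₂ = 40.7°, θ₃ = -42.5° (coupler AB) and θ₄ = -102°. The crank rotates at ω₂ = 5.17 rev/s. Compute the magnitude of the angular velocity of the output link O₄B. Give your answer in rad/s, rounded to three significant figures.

18.6

ω₂ = 32.48 rad/s (from 5.17 rev/s).
Differentiating the loop-closure r₂e^{iθ₂}+r₃e^{iθ₃}=r₁+r₄e^{iθ₄} gives r₂ω₂e^{iθ₂}+r₃ω₃e^{iθ₃}=r₄ω₄e^{iθ₄}.
Eliminating the other unknown: ω₄ = r₂ω₂ sin(θ₂−θ₃) / [r₄ sin(θ₄−θ₃)].
Numerator sine = +0.99297; denominator sine = -0.86163.
Result = 0.0516·32.48·(+0.99297) / (0.104·(-0.86163)) = -18.574 rad/s; magnitude 18.574 rad/s.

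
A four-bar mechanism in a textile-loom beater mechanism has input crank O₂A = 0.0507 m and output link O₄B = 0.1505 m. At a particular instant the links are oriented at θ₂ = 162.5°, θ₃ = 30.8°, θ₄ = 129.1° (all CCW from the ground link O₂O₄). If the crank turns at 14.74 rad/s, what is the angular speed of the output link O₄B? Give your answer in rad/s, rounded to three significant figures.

3.75

ω₂ = 14.74 rad/s
Differentiating the loop-closure r₂e^{iθ₂}+r₃e^{iθ₃}=r₁+r₄e^{iθ₄} gives r₂ω₂e^{iθ₂}+r₃ω₃e^{iθ₃}=r₄ω₄e^{iθ₄}.
Eliminating the other unknown: ω₄ = r₂ω₂ sin(θ₂−θ₃) / [r₄ sin(θ₄−θ₃)].
Numerator sine = +0.74664; denominator sine = +0.98953.
Result = 0.0507·14.74·(+0.74664) / (0.1505·(+0.98953)) = +3.7467 rad/s; magnitude 3.7467 rad/s.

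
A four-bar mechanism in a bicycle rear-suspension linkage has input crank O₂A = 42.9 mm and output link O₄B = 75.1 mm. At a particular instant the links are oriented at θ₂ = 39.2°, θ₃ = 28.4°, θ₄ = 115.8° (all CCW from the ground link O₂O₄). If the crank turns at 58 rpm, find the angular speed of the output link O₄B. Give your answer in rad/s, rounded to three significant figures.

ω₂ = 6.074 rad/s (from 58 rpm).
Differentiating the loop-closure r₂e^{iθ₂}+r₃e^{iθ₃}=r₁+r₄e^{iθ₄} gives r₂ω₂e^{iθ₂}+r₃ω₃e^{iθ₃}=r₄ω₄e^{iθ₄}.
Eliminating the other unknown: ω₄ = r₂ω₂ sin(θ₂−θ₃) / [r₄ sin(θ₄−θ₃)].
Numerator sine = +0.18738; denominator sine = +0.99897.
Result = 0.0429·6.074·(+0.18738) / (0.0751·(+0.99897)) = +0.6508 rad/s; magnitude 0.6508 rad/s.

0.651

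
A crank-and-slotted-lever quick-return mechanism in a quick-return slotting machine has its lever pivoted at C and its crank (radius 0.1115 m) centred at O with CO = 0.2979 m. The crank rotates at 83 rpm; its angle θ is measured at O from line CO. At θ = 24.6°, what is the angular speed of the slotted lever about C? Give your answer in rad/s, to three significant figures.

ω = 8.692 rad/s (from 83 rpm).
Crank pin A relative to C: A = (d + r cosθ, r sinθ); lever angle φ = atan2(r sinθ, d + r cosθ).
Differentiating tanφ: φ̇ = rω(d cosθ + r)/(d² + r² + 2dr cosθ).
d² + r² + 2dr cosθ = |CA|² = 0.161579 m²;  d cosθ + r = +0.38236 m.
|ω_lever| = |0.1115·8.692·+0.38236| / 0.161579 = 2.2934 rad/s.

2.29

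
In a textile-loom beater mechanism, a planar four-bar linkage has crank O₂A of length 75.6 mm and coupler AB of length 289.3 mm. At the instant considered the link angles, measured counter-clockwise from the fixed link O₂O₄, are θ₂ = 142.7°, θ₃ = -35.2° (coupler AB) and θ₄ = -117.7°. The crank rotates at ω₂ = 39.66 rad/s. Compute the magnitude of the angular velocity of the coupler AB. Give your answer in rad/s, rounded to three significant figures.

10.3

ω₂ = 39.66 rad/s
Differentiating the loop-closure r₂e^{iθ₂}+r₃e^{iθ₃}=r₁+r₄e^{iθ₄} gives r₂ω₂e^{iθ₂}+r₃ω₃e^{iθ₃}=r₄ω₄e^{iθ₄}.
Eliminating the other unknown: ω₃ = r₂ω₂ sin(θ₄−θ₂) / [r₃ sin(θ₃−θ₄)].
Numerator sine = +0.98600; denominator sine = +0.99144.
Result = 0.0756·39.66·(+0.98600) / (0.2893·(+0.99144)) = +10.307 rad/s; magnitude 10.307 rad/s.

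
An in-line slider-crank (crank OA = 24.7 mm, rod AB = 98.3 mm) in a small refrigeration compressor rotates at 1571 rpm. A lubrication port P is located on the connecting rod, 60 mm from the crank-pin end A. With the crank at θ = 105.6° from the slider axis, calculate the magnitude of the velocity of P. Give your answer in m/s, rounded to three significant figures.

3.77

ω = 164.5 rad/s.  Crank-pin speed |V_A| = rω = 4.0635 m/s, perpendicular to OA.
Rod angle: sinφ = −(r/L) sinθ ⇒ φ = -14.006°; ω_rod = −rω cosθ/√(L²−r²sin²θ) = +11.457 rad/s.
V_P = V_A + ω_rod × AP, with AP = 0.06 m along the rod.
Components: V_Px = −rω sinθ − a·ω_rod·sinφ = -3.7475 m/s;  V_Py = rω cosθ + a·ω_rod·cosφ = -0.42576 m/s.
|V_P| = √(V_Px² + V_Py²) = 3.7716 m/s.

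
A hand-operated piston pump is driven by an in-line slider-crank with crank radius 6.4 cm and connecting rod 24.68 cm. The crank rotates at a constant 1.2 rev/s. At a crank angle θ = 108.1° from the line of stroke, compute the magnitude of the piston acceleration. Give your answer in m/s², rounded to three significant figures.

1.91

ω = 2π·1.2 = 7.54 rad/s
x(θ) = r cosθ + √(L² − r² sin²θ); with ω constant, a = ω²·d²x/dθ².
d²x/dθ² = −r cosθ − r²(cos2θ)/√u − r⁴ sin²2θ/(4u^{3/2}),  u = L² − r² sin²θ = 0.0572096 m².
Substituting r = 0.064 m, L = 0.2468 m, θ = 108.1°: d²x/dθ² = +0.033595 m.
a = ω²·d²x/dθ² = (7.54)²·(+0.033595) = +1.9099 m/s²;  |a| = 1.9099 m/s².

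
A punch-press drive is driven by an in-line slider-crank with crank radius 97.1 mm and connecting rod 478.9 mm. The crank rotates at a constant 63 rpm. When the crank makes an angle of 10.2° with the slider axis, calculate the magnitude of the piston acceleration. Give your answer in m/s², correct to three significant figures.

4.96

ω = 2π·63/60 = 6.597 rad/s
x(θ) = r cosθ + √(L² − r² sin²θ); with ω constant, a = ω²·d²x/dθ².
d²x/dθ² = −r cosθ − r²(cos2θ)/√u − r⁴ sin²2θ/(4u^{3/2}),  u = L² − r² sin²θ = 0.22905 m².
Substituting r = 0.0971 m, L = 0.4789 m, θ = 10.2°: d²x/dθ² = -0.11405 m.
a = ω²·d²x/dθ² = (6.597)²·(-0.11405) = -4.9642 m/s²;  |a| = 4.9642 m/s².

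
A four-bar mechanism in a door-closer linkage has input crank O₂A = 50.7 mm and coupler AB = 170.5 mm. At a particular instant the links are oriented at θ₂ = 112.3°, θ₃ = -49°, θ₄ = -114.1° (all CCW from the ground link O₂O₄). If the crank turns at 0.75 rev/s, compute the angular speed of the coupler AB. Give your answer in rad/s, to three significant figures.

1.12

ω₂ = 4.712 rad/s (from 0.75 rev/s).
Differentiating the loop-closure r₂e^{iθ₂}+r₃e^{iθ₃}=r₁+r₄e^{iθ₄} gives r₂ω₂e^{iθ₂}+r₃ω₃e^{iθ₃}=r₄ω₄e^{iθ₄}.
Eliminating the other unknown: ω₃ = r₂ω₂ sin(θ₄−θ₂) / [r₃ sin(θ₃−θ₄)].
Numerator sine = +0.72417; denominator sine = +0.90704.
Result = 0.0507·4.712·(+0.72417) / (0.1705·(+0.90704)) = +1.1188 rad/s; magnitude 1.1188 rad/s.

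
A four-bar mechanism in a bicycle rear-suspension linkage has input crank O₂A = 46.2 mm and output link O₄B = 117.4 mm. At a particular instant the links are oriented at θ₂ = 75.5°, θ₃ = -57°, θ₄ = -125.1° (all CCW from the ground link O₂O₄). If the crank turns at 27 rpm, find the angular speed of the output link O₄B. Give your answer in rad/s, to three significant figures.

ω₂ = 2.827 rad/s (from 27 rpm).
Differentiating the loop-closure r₂e^{iθ₂}+r₃e^{iθ₃}=r₁+r₄e^{iθ₄} gives r₂ω₂e^{iθ₂}+r₃ω₃e^{iθ₃}=r₄ω₄e^{iθ₄}.
Eliminating the other unknown: ω₄ = r₂ω₂ sin(θ₂−θ₃) / [r₄ sin(θ₄−θ₃)].
Numerator sine = +0.73728; denominator sine = -0.92784.
Result = 0.0462·2.827·(+0.73728) / (0.1174·(-0.92784)) = -0.88415 rad/s; magnitude 0.88415 rad/s.

0.884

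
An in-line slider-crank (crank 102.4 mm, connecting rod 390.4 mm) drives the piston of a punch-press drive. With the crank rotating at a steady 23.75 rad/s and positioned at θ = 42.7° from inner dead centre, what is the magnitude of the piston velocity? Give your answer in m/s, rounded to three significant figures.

ω = 23.75 rad/s
For an in-line slider-crank, x = r cosθ + √(L² − r² sin²θ), so v = −rω sinθ·[1 + r cosθ/√(L² − r² sin²θ)].
With r = 0.1024 m, L = 0.3904 m, θ = 42.7°: √(L² − r² sin²θ) = 0.38417 m.
v = −0.1024·23.75·0.67816·[1 + 0.1024·0.73491/0.38417] = -1.9724 m/s.
|v| = 1.9724 m/s.

1.97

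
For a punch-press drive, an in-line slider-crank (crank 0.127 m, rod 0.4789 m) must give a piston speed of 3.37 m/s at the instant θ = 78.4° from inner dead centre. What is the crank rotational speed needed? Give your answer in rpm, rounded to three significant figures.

245

For an in-line slider-crank, |v_piston| = rω|sinθ|·[1 + r cosθ/√(L² − r² sin²θ)].
With r = 0.127 m, L = 0.4789 m, θ = 78.4°: the bracketed kinematic factor |dx/dθ| = 0.13128 m.
ω = v/|dx/dθ| = 3.37/0.13128 = 25.671 rad/s.
N = 60ω/(2π) = 245.14 rpm.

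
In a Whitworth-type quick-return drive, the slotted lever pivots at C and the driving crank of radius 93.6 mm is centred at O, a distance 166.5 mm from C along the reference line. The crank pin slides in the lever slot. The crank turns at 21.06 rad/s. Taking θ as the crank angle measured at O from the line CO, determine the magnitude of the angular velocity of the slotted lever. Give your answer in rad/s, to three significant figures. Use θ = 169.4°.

23.6

ω = 21.06 rad/s
Crank pin A relative to C: A = (d + r cosθ, r sinθ); lever angle φ = atan2(r sinθ, d + r cosθ).
Differentiating tanφ: φ̇ = rω(d cosθ + r)/(d² + r² + 2dr cosθ).
d² + r² + 2dr cosθ = |CA|² = 0.00584629 m²;  d cosθ + r = -0.070059 m.
|ω_lever| = |0.0936·21.06·-0.070059| / 0.00584629 = 23.622 rad/s.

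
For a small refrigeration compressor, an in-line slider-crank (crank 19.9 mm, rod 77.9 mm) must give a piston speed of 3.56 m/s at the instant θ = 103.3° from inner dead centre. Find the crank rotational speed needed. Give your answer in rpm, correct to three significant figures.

1870

For an in-line slider-crank, |v_piston| = rω|sinθ|·[1 + r cosθ/√(L² − r² sin²θ)].
With r = 0.0199 m, L = 0.0779 m, θ = 103.3°: the bracketed kinematic factor |dx/dθ| = 0.018191 m.
ω = v/|dx/dθ| = 3.56/0.018191 = 195.7 rad/s.
N = 60ω/(2π) = 1868.8 rpm.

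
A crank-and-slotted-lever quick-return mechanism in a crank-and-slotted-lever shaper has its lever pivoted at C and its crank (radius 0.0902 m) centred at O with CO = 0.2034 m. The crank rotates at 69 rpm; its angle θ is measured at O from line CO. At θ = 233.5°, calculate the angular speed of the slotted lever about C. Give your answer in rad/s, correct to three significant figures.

0.725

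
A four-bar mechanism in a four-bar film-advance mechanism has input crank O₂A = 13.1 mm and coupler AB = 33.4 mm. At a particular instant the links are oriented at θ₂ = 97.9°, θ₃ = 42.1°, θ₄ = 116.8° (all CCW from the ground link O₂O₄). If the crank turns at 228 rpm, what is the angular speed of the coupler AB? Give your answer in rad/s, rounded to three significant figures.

3.14

ω₂ = 23.88 rad/s (from 228 rpm).
Differentiating the loop-closure r₂e^{iθ₂}+r₃e^{iθ₃}=r₁+r₄e^{iθ₄} gives r₂ω₂e^{iθ₂}+r₃ω₃e^{iθ₃}=r₄ω₄e^{iθ₄}.
Eliminating the other unknown: ω₃ = r₂ω₂ sin(θ₄−θ₂) / [r₃ sin(θ₃−θ₄)].
Numerator sine = +0.32392; denominator sine = -0.96456.
Result = 0.0131·23.88·(+0.32392) / (0.0334·(-0.96456)) = -3.1448 rad/s; magnitude 3.1448 rad/s.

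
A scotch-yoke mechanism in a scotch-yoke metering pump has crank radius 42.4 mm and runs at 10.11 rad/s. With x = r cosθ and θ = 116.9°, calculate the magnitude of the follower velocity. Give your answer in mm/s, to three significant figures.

ω = 10.11 rad/s
x = r cosθ ⇒ ẋ = −rω sinθ.
|v| = rω|sinθ| = 0.0424·10.11·|sin 116.9°| = 0.38228 m/s = 382.28 mm/s.

382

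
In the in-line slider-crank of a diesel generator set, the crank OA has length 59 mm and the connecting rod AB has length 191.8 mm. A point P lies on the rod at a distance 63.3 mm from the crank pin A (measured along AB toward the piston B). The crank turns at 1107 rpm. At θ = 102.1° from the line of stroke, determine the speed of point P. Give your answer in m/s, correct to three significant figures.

ω = 115.9 rad/s.  Crank-pin speed |V_A| = rω = 6.8396 m/s, perpendicular to OA.
Rod angle: sinφ = −(r/L) sinθ ⇒ φ = -17.504°; ω_rod = −rω cosθ/√(L²−r²sin²θ) = +7.8379 rad/s.
V_P = V_A + ω_rod × AP, with AP = 0.0633 m along the rod.
Components: V_Px = −rω sinθ − a·ω_rod·sinφ = -6.5384 m/s;  V_Py = rω cosθ + a·ω_rod·cosφ = -0.96053 m/s.
|V_P| = √(V_Px² + V_Py²) = 6.6086 m/s.

6.61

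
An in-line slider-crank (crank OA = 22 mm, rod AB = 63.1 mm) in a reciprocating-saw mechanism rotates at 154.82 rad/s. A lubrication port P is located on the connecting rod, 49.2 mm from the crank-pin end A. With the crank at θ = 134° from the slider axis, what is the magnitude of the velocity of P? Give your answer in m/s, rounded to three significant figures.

ω = 154.8 rad/s.  Crank-pin speed |V_A| = rω = 3.406 m/s, perpendicular to OA.
Rod angle: sinφ = −(r/L) sinθ ⇒ φ = -14.525°; ω_rod = −rω cosθ/√(L²−r²sin²θ) = +38.735 rad/s.
V_P = V_A + ω_rod × AP, with AP = 0.0492 m along the rod.
Components: V_Px = −rω sinθ − a·ω_rod·sinφ = -1.9721 m/s;  V_Py = rω cosθ + a·ω_rod·cosφ = -0.5212 m/s.
|V_P| = √(V_Px² + V_Py²) = 2.0399 m/s.

2.04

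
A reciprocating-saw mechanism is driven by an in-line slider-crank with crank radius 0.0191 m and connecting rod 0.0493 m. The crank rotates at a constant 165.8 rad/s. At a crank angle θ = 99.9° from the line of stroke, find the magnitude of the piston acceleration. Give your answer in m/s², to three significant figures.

296

ω = 165.8 rad/s
x(θ) = r cosθ + √(L² − r² sin²θ); with ω constant, a = ω²·d²x/dθ².
d²x/dθ² = −r cosθ − r²(cos2θ)/√u − r⁴ sin²2θ/(4u^{3/2}),  u = L² − r² sin²θ = 0.00207646 m².
Substituting r = 0.0191 m, L = 0.0493 m, θ = 99.9°: d²x/dθ² = +0.010776 m.
a = ω²·d²x/dθ² = (165.8)²·(+0.010776) = +296.23 m/s²;  |a| = 296.23 m/s².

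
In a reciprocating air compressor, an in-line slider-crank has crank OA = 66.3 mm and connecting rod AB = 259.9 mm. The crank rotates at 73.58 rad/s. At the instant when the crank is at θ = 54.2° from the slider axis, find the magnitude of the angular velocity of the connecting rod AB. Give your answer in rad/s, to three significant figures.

11.2

ω = 73.58 rad/s
The rod makes angle φ with the slider axis where L sinφ = r sinθ; differentiating, L cosφ·φ̇ = r ω cosθ.
L cosφ = √(L² − r² sin²θ) = 0.25428 m.
|ω_rod| = r ω |cosθ| / √(L² − r² sin²θ) = 0.0663·73.58·0.58496/0.25428 = 11.223 rad/s.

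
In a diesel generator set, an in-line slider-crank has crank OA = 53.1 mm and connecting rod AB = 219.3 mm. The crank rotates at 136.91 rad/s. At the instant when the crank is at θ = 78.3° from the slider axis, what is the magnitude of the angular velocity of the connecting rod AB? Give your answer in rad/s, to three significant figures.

6.92

ω = 136.9 rad/s
The rod makes angle φ with the slider axis where L sinφ = r sinθ; differentiating, L cosφ·φ̇ = r ω cosθ.
L cosφ = √(L² − r² sin²θ) = 0.21305 m.
|ω_rod| = r ω |cosθ| / √(L² − r² sin²θ) = 0.0531·136.9·0.20279/0.21305 = 6.9198 rad/s.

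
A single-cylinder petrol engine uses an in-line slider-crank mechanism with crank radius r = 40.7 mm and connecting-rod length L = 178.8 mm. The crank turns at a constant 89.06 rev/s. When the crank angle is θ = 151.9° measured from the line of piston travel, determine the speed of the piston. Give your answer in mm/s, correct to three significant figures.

8560

ω = 2π·89.1 = 559.6 rad/s
For an in-line slider-crank, x = r cosθ + √(L² − r² sin²θ), so v = −rω sinθ·[1 + r cosθ/√(L² − r² sin²θ)].
With r = 0.0407 m, L = 0.1788 m, θ = 151.9°: √(L² − r² sin²θ) = 0.17777 m.
v = −0.0407·559.6·0.47101·[1 + 0.0407·-0.88213/0.17777] = -8.5608 m/s.
|v| = 8.5608 m/s = 8560.8 mm/s.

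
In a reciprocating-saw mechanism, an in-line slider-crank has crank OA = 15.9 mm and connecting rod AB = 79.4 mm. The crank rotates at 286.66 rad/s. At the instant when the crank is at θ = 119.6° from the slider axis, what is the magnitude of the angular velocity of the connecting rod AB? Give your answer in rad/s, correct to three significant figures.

ω = 286.7 rad/s
The rod makes angle φ with the slider axis where L sinφ = r sinθ; differentiating, L cosφ·φ̇ = r ω cosθ.
L cosφ = √(L² − r² sin²θ) = 0.078187 m.
|ω_rod| = r ω |cosθ| / √(L² − r² sin²θ) = 0.0159·286.7·0.49394/0.078187 = 28.794 rad/s.

28.8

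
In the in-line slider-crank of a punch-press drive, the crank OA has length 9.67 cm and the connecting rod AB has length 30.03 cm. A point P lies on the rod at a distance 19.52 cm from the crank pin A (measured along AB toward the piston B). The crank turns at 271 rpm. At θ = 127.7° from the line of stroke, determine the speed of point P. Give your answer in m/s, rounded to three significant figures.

1.97

ω = 28.38 rad/s.  Crank-pin speed |V_A| = rω = 2.7443 m/s, perpendicular to OA.
Rod angle: sinφ = −(r/L) sinθ ⇒ φ = -14.761°; ω_rod = −rω cosθ/√(L²−r²sin²θ) = +5.7791 rad/s.
V_P = V_A + ω_rod × AP, with AP = 0.1952 m along the rod.
Components: V_Px = −rω sinθ − a·ω_rod·sinφ = -1.8839 m/s;  V_Py = rω cosθ + a·ω_rod·cosφ = -0.58734 m/s.
|V_P| = √(V_Px² + V_Py²) = 1.9733 m/s.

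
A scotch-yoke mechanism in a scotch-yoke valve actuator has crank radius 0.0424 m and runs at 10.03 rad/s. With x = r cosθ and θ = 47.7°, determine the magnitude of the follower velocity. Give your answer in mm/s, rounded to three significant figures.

ω = 10.03 rad/s
x = r cosθ ⇒ ẋ = −rω sinθ.
|v| = rω|sinθ| = 0.0424·10.03·|sin 47.7°| = 0.31454 m/s = 314.54 mm/s.

315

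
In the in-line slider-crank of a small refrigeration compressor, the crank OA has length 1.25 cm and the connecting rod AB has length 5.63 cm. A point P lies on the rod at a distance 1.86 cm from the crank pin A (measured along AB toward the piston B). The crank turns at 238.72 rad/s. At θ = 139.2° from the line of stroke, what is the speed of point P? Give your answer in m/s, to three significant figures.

2.38

ω = 238.7 rad/s.  Crank-pin speed |V_A| = rω = 2.984 m/s, perpendicular to OA.
Rod angle: sinφ = −(r/L) sinθ ⇒ φ = -8.342°; ω_rod = −rω cosθ/√(L²−r²sin²θ) = +40.551 rad/s.
V_P = V_A + ω_rod × AP, with AP = 0.0186 m along the rod.
Components: V_Px = −rω sinθ − a·ω_rod·sinφ = -1.8404 m/s;  V_Py = rω cosθ + a·ω_rod·cosφ = -1.5126 m/s.
|V_P| = √(V_Px² + V_Py²) = 2.3822 m/s.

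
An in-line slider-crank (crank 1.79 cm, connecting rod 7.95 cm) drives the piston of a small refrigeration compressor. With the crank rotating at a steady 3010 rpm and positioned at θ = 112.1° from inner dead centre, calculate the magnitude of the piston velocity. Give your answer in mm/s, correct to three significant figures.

ω = 2π·3010/60 = 315.2 rad/s
For an in-line slider-crank, x = r cosθ + √(L² − r² sin²θ), so v = −rω sinθ·[1 + r cosθ/√(L² − r² sin²θ)].
With r = 0.0179 m, L = 0.0795 m, θ = 112.1°: √(L² − r² sin²θ) = 0.077751 m.
v = −0.0179·315.2·0.92653·[1 + 0.0179·-0.37622/0.077751] = -4.7749 m/s.
|v| = 4.7749 m/s = 4774.9 mm/s.

4770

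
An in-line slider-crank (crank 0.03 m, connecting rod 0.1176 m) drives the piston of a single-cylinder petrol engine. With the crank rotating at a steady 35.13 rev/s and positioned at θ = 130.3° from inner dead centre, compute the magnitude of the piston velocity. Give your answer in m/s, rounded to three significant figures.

4.20

ω = 2π·35.1 = 220.7 rad/s
For an in-line slider-crank, x = r cosθ + √(L² − r² sin²θ), so v = −rω sinθ·[1 + r cosθ/√(L² − r² sin²θ)].
With r = 0.03 m, L = 0.1176 m, θ = 130.3°: √(L² − r² sin²θ) = 0.11535 m.
v = −0.03·220.7·0.76267·[1 + 0.03·-0.64679/0.11535] = -4.2008 m/s.
|v| = 4.2008 m/s.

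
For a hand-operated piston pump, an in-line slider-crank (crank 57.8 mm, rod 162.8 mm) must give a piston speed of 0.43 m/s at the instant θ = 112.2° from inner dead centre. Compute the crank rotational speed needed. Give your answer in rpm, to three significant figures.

For an in-line slider-crank, |v_piston| = rω|sinθ|·[1 + r cosθ/√(L² − r² sin²θ)].
With r = 0.0578 m, L = 0.1628 m, θ = 112.2°: the bracketed kinematic factor |dx/dθ| = 0.045914 m.
ω = v/|dx/dθ| = 0.43/0.045914 = 9.3653 rad/s.
N = 60ω/(2π) = 89.432 rpm.

89.4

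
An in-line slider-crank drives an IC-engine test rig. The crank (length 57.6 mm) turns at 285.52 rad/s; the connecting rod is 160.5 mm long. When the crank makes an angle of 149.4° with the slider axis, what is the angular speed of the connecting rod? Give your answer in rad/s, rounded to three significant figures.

89.7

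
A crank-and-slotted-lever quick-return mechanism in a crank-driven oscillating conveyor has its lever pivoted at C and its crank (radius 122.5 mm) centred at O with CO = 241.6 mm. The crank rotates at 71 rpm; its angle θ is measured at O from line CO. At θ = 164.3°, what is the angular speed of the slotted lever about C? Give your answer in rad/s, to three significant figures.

6.12

ω = 7.435 rad/s (from 71 rpm).
Crank pin A relative to C: A = (d + r cosθ, r sinθ); lever angle φ = atan2(r sinθ, d + r cosθ).
Differentiating tanφ: φ̇ = rω(d cosθ + r)/(d² + r² + 2dr cosθ).
d² + r² + 2dr cosθ = |CA|² = 0.0163932 m²;  d cosθ + r = -0.11009 m.
|ω_lever| = |0.1225·7.435·-0.11009| / 0.0163932 = 6.1164 rad/s.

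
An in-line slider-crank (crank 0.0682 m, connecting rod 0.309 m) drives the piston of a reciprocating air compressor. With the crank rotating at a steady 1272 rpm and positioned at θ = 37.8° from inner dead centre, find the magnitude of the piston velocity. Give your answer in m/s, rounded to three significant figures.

ω = 2π·1272/60 = 133.2 rad/s
For an in-line slider-crank, x = r cosθ + √(L² − r² sin²θ), so v = −rω sinθ·[1 + r cosθ/√(L² − r² sin²θ)].
With r = 0.0682 m, L = 0.309 m, θ = 37.8°: √(L² − r² sin²θ) = 0.30616 m.
v = −0.0682·133.2·0.61291·[1 + 0.0682·0.79016/0.30616] = -6.548 m/s.
|v| = 6.548 m/s.

6.55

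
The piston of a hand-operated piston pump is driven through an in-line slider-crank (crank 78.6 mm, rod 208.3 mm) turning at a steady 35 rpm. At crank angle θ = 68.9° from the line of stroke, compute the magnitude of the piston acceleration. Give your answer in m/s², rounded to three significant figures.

0.0726

ω = 2π·35/60 = 3.665 rad/s
x(θ) = r cosθ + √(L² − r² sin²θ); with ω constant, a = ω²·d²x/dθ².
d²x/dθ² = −r cosθ − r²(cos2θ)/√u − r⁴ sin²2θ/(4u^{3/2}),  u = L² − r² sin²θ = 0.0380116 m².
Substituting r = 0.0786 m, L = 0.2083 m, θ = 68.9°: d²x/dθ² = -0.0054025 m.
a = ω²·d²x/dθ² = (3.665)²·(-0.0054025) = -0.072575 m/s²;  |a| = 0.072575 m/s².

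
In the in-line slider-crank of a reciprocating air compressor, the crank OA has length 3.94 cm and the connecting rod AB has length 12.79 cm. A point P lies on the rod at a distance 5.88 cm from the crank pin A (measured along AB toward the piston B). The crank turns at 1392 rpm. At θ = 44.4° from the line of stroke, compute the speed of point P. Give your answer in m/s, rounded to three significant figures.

4.96

ω = 145.8 rad/s.  Crank-pin speed |V_A| = rω = 5.7433 m/s, perpendicular to OA.
Rod angle: sinφ = −(r/L) sinθ ⇒ φ = -12.447°; ω_rod = −rω cosθ/√(L²−r²sin²θ) = -32.856 rad/s.
V_P = V_A + ω_rod × AP, with AP = 0.0588 m along the rod.
Components: V_Px = −rω sinθ − a·ω_rod·sinφ = -4.4348 m/s;  V_Py = rω cosθ + a·ω_rod·cosφ = +2.217 m/s.
|V_P| = √(V_Px² + V_Py²) = 4.9581 m/s.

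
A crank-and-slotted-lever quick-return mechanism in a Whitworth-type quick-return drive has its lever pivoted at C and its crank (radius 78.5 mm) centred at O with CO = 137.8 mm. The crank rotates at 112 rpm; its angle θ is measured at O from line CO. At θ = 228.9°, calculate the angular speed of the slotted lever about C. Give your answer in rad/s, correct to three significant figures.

1.02

ω = 11.73 rad/s (from 112 rpm).
Crank pin A relative to C: A = (d + r cosθ, r sinθ); lever angle φ = atan2(r sinθ, d + r cosθ).
Differentiating tanφ: φ̇ = rω(d cosθ + r)/(d² + r² + 2dr cosθ).
d² + r² + 2dr cosθ = |CA|² = 0.010929 m²;  d cosθ + r = -0.012086 m.
|ω_lever| = |0.0785·11.73·-0.012086| / 0.010929 = 1.0182 rad/s.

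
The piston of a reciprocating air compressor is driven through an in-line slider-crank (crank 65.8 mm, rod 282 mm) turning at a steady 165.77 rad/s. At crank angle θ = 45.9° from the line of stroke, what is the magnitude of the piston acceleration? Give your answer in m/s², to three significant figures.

1250

ω = 165.8 rad/s
x(θ) = r cosθ + √(L² − r² sin²θ); with ω constant, a = ω²·d²x/dθ².
d²x/dθ² = −r cosθ − r²(cos2θ)/√u − r⁴ sin²2θ/(4u^{3/2}),  u = L² − r² sin²θ = 0.0772912 m².
Substituting r = 0.0658 m, L = 0.282 m, θ = 45.9°: d²x/dθ² = -0.04552 m.
a = ω²·d²x/dθ² = (165.8)²·(-0.04552) = -1250.9 m/s²;  |a| = 1250.9 m/s².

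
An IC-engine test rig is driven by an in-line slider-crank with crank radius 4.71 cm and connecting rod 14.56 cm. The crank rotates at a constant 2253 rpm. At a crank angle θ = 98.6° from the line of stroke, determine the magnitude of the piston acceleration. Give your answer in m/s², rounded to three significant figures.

ω = 2π·2253/60 = 235.9 rad/s
x(θ) = r cosθ + √(L² − r² sin²θ); with ω constant, a = ω²·d²x/dθ².
d²x/dθ² = −r cosθ − r²(cos2θ)/√u − r⁴ sin²2θ/(4u^{3/2}),  u = L² − r² sin²θ = 0.0190306 m².
Substituting r = 0.0471 m, L = 0.1456 m, θ = 98.6°: d²x/dθ² = +0.022364 m.
a = ω²·d²x/dθ² = (235.9)²·(+0.022364) = +1244.9 m/s²;  |a| = 1244.9 m/s².

1240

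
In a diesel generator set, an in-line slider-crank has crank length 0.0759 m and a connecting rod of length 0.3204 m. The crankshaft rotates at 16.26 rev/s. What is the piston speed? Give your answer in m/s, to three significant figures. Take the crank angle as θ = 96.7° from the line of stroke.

ω = 2π·16.3 = 102.2 rad/s
For an in-line slider-crank, x = r cosθ + √(L² − r² sin²θ), so v = −rω sinθ·[1 + r cosθ/√(L² − r² sin²θ)].
With r = 0.0759 m, L = 0.3204 m, θ = 96.7°: √(L² − r² sin²θ) = 0.31141 m.
v = −0.0759·102.2·0.99317·[1 + 0.0759·-0.11667/0.31141] = -7.4823 m/s.
|v| = 7.4823 m/s.

7.48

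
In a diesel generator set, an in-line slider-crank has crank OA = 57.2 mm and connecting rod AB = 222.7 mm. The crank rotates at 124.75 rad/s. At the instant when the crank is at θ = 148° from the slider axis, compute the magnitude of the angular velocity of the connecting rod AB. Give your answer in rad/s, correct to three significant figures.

ω = 124.8 rad/s
The rod makes angle φ with the slider axis where L sinφ = r sinθ; differentiating, L cosφ·φ̇ = r ω cosθ.
L cosφ = √(L² − r² sin²θ) = 0.22063 m.
|ω_rod| = r ω |cosθ| / √(L² − r² sin²θ) = 0.0572·124.8·0.84805/0.22063 = 27.428 rad/s.

27.4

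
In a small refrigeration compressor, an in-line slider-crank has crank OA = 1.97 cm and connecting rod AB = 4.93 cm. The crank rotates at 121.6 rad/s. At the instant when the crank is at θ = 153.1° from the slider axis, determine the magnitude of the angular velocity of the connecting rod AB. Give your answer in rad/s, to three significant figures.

44.1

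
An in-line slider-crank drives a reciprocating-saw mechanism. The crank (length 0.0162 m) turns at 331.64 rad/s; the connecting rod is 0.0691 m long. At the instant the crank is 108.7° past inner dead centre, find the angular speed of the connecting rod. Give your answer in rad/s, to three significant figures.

25.6

ω = 331.6 rad/s
The rod makes angle φ with the slider axis where L sinφ = r sinθ; differentiating, L cosφ·φ̇ = r ω cosθ.
L cosφ = √(L² − r² sin²θ) = 0.067375 m.
|ω_rod| = r ω |cosθ| / √(L² − r² sin²θ) = 0.0162·331.6·0.32061/0.067375 = 25.566 rad/s.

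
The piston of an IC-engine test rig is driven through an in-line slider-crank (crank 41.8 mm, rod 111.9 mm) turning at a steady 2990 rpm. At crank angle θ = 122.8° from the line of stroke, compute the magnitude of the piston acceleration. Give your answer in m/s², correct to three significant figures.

2830

ω = 2π·2990/60 = 313.1 rad/s
x(θ) = r cosθ + √(L² − r² sin²θ); with ω constant, a = ω²·d²x/dθ².
d²x/dθ² = −r cosθ − r²(cos2θ)/√u − r⁴ sin²2θ/(4u^{3/2}),  u = L² − r² sin²θ = 0.0112871 m².
Substituting r = 0.0418 m, L = 0.1119 m, θ = 122.8°: d²x/dθ² = +0.028909 m.
a = ω²·d²x/dθ² = (313.1)²·(+0.028909) = +2834.3 m/s²;  |a| = 2834.3 m/s².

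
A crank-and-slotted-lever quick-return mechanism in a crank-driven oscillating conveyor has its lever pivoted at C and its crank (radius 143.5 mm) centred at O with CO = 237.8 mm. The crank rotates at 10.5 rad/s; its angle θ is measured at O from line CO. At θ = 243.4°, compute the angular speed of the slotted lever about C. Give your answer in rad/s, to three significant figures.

ω = 10.5 rad/s
Crank pin A relative to C: A = (d + r cosθ, r sinθ); lever angle φ = atan2(r sinθ, d + r cosθ).
Differentiating tanφ: φ̇ = rω(d cosθ + r)/(d² + r² + 2dr cosθ).
d² + r² + 2dr cosθ = |CA|² = 0.0465822 m²;  d cosθ + r = +0.037023 m.
|ω_lever| = |0.1435·10.5·+0.037023| / 0.0465822 = 1.1975 rad/s.

1.20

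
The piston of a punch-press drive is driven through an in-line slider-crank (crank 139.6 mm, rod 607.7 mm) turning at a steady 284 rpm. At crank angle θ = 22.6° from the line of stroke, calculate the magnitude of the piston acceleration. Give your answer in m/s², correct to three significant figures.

ω = 2π·284/60 = 29.74 rad/s
x(θ) = r cosθ + √(L² − r² sin²θ); with ω constant, a = ω²·d²x/dθ².
d²x/dθ² = −r cosθ − r²(cos2θ)/√u − r⁴ sin²2θ/(4u^{3/2}),  u = L² − r² sin²θ = 0.366421 m².
Substituting r = 0.1396 m, L = 0.6077 m, θ = 22.6°: d²x/dθ² = -0.15178 m.
a = ω²·d²x/dθ² = (29.74)²·(-0.15178) = -134.25 m/s²;  |a| = 134.25 m/s².

134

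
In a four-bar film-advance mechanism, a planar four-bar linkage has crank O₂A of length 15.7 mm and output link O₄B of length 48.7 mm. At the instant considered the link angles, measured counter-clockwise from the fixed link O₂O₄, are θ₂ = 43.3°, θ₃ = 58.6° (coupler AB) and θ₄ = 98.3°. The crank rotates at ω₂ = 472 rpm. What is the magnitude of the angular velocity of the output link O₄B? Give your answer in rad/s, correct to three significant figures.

ω₂ = 49.43 rad/s (from 472 rpm).
Differentiating the loop-closure r₂e^{iθ₂}+r₃e^{iθ₃}=r₁+r₄e^{iθ₄} gives r₂ω₂e^{iθ₂}+r₃ω₃e^{iθ₃}=r₄ω₄e^{iθ₄}.
Eliminating the other unknown: ω₄ = r₂ω₂ sin(θ₂−θ₃) / [r₄ sin(θ₄−θ₃)].
Numerator sine = -0.26387; denominator sine = +0.63877.
Result = 0.0157·49.43·(-0.26387) / (0.0487·(+0.63877)) = -6.5825 rad/s; magnitude 6.5825 rad/s.

6.58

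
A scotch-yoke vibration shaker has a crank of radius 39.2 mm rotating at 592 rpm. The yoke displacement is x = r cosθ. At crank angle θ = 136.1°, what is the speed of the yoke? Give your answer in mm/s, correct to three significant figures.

1690

ω = 61.99 rad/s (from 592 rpm).
x = r cosθ ⇒ ẋ = −rω sinθ.
|v| = rω|sinθ| = 0.0392·61.99·|sin 136.1°| = 1.6851 m/s = 1685.1 mm/s.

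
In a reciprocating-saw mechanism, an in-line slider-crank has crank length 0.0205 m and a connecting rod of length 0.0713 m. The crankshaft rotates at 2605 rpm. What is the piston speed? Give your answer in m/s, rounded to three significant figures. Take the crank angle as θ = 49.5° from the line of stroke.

5.07

ω = 2π·2605/60 = 272.8 rad/s
For an in-line slider-crank, x = r cosθ + √(L² − r² sin²θ), so v = −rω sinθ·[1 + r cosθ/√(L² − r² sin²θ)].
With r = 0.0205 m, L = 0.0713 m, θ = 49.5°: √(L² − r² sin²θ) = 0.069575 m.
v = −0.0205·272.8·0.76041·[1 + 0.0205·0.64945/0.069575] = -5.0661 m/s.
|v| = 5.0661 m/s.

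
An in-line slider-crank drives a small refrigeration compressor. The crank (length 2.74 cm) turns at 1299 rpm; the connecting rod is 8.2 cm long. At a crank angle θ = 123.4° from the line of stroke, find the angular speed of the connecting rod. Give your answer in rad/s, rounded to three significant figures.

26.1

ω = 136 rad/s (converted from 1299 rpm).
The rod makes angle φ with the slider axis where L sinφ = r sinθ; differentiating, L cosφ·φ̇ = r ω cosθ.
L cosφ = √(L² − r² sin²θ) = 0.078745 m.
|ω_rod| = r ω |cosθ| / √(L² − r² sin²θ) = 0.0274·136·0.55048/0.078745 = 26.056 rad/s.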